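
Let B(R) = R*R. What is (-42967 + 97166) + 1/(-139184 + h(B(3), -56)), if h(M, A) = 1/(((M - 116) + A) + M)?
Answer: 1161719630909/21434337 ≈ 54199.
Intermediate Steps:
B(R) = R**2
h(M, A) = 1/(-116 + A + 2*M) (h(M, A) = 1/(((-116 + M) + A) + M) = 1/((-116 + A + M) + M) = 1/(-116 + A + 2*M))
(-42967 + 97166) + 1/(-139184 + h(B(3), -56)) = (-42967 + 97166) + 1/(-139184 + 1/(-116 - 56 + 2*3**2)) = 54199 + 1/(-139184 + 1/(-116 - 56 + 2*9)) = 54199 + 1/(-139184 + 1/(-116 - 56 + 18)) = 54199 + 1/(-139184 + 1/(-154)) = 54199 + 1/(-139184 - 1/154) = 54199 + 1/(-21434337/154) = 54199 - 154/21434337 = 1161719630909/21434337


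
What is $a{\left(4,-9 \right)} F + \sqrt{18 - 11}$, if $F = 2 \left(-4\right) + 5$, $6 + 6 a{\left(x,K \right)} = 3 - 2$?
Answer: $\frac{5}{2} + \sqrt{7} \approx 5.1458$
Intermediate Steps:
$a{\left(x,K \right)} = - \frac{5}{6}$ ($a{\left(x,K \right)} = -1 + \frac{3 - 2}{6} = -1 + \frac{1}{6} \cdot 1 = -1 + \frac{1}{6} = - \frac{5}{6}$)
$F = -3$ ($F = -8 + 5 = -3$)
$a{\left(4,-9 \right)} F + \sqrt{18 - 11} = \left(- \frac{5}{6}\right) \left(-3\right) + \sqrt{18 - 11} = \frac{5}{2} + \sqrt{7}$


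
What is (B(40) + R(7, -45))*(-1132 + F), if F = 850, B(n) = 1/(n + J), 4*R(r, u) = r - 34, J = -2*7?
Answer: 49209/26 ≈ 1892.7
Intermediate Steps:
J = -14
R(r, u) = -17/2 + r/4 (R(r, u) = (r - 34)/4 = (-34 + r)/4 = -17/2 + r/4)
B(n) = 1/(-14 + n) (B(n) = 1/(n - 14) = 1/(-14 + n))
(B(40) + R(7, -45))*(-1132 + F) = (1/(-14 + 40) + (-17/2 + (¼)*7))*(-1132 + 850) = (1/26 + (-17/2 + 7/4))*(-282) = (1/26 - 27/4)*(-282) = -349/52*(-282) = 49209/26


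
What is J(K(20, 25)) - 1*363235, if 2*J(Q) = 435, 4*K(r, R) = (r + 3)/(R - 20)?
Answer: -726035/2 ≈ -3.6302e+5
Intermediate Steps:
K(r, R) = (3 + r)/(4*(-20 + R)) (K(r, R) = ((r + 3)/(R - 20))/4 = ((3 + r)/(-20 + R))/4 = (3 + r)/(4*(-20 + R)))
J(Q) = 435/2 (J(Q) = (1/2)*435 = 435/2)
J(K(20, 25)) - 1*363235 = 435/2 - 1*363235 = 435/2 - 363235 = -726035/2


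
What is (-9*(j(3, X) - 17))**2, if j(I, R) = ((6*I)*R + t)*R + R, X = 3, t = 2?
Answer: 1920996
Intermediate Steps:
j(I, R) = R + R*(2 + 6*I*R) (j(I, R) = ((6*I)*R + 2)*R + R = (6*I*R + 2)*R + R = (2 + 6*I*R)*R + R = R*(2 + 6*I*R) + R = R + R*(2 + 6*I*R))
(-9*(j(3, X) - 17))**2 = (-9*(3*3*(1 + 2*3*3) - 17))**2 = (-9*(3*3*(1 + 18) - 17))**2 = (-9*(3*3*19 - 17))**2 = (-9*(171 - 17))**2 = (-9*154)**2 = (-1386)**2 = 1920996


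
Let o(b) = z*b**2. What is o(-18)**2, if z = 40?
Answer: 167961600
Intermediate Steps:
o(b) = 40*b**2
o(-18)**2 = (40*(-18)**2)**2 = (40*324)**2 = 12960**2 = 167961600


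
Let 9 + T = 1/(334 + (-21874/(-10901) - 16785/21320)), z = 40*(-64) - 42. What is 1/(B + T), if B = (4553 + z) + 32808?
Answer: 15581618655/541461294743114 ≈ 2.8777e-5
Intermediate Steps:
z = -2602 (z = -2560 - 42 = -2602)
B = 34759 (B = (4553 - 2602) + 32808 = 1951 + 32808 = 34759)
T = -140188086031/15581618655 (T = -9 + 1/(334 + (-21874/(-10901) - 16785/21320)) = -9 + 1/(334 + (-21874*(-1/10901) - 16785*1/21320)) = -9 + 1/(334 + (21874/10901 - 3357/4264)) = -9 + 1/(334 + 56676079/46481864) = -9 + 1/(15581618655/46481864) = -9 + 46481864/15581618655 = -140188086031/15581618655 ≈ -8.9970)
1/(B + T) = 1/(34759 - 140188086031/15581618655) = 1/(541461294743114/15581618655) = 15581618655/541461294743114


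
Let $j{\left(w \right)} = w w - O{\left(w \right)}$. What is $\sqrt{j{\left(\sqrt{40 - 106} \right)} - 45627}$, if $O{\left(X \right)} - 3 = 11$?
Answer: $i \sqrt{45707} \approx 213.79 i$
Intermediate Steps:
$O{\left(X \right)} = 14$ ($O{\left(X \right)} = 3 + 11 = 14$)
$j{\left(w \right)} = -14 + w^{2}$ ($j{\left(w \right)} = w w - 14 = w^{2} - 14 = -14 + w^{2}$)
$\sqrt{j{\left(\sqrt{40 - 106} \right)} - 45627} = \sqrt{\left(-14 + \left(\sqrt{40 - 106}\right)^{2}\right) - 45627} = \sqrt{\left(-14 + \left(\sqrt{-66}\right)^{2}\right) - 45627} = \sqrt{\left(-14 + \left(i \sqrt{66}\right)^{2}\right) - 45627} = \sqrt{\left(-14 - 66\right) - 45627} = \sqrt{-80 - 45627} = \sqrt{-45707} = i \sqrt{45707}$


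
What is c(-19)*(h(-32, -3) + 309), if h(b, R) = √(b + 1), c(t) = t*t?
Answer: 111549 + 361*I*√31 ≈ 1.1155e+5 + 2010.0*I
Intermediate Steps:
c(t) = t²
h(b, R) = √(1 + b)
c(-19)*(h(-32, -3) + 309) = (-19)²*(√(1 - 32) + 309) = 361*(√(-31) + 309) = 361*(I*√31 + 309) = 361*(309 + I*√31) = 111549 + 361*I*√31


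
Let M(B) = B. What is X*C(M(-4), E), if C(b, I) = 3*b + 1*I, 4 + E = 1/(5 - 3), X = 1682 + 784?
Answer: -38223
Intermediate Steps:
X = 2466
E = -7/2 (E = -4 + 1/(5 - 3) = -4 + 1/2 = -4 + ½ = -7/2 ≈ -3.5000)
C(b, I) = I + 3*b (C(b, I) = 3*b + I = I + 3*b)
X*C(M(-4), E) = 2466*(-7/2 + 3*(-4)) = 2466*(-7/2 - 12) = 2466*(-31/2) = -38223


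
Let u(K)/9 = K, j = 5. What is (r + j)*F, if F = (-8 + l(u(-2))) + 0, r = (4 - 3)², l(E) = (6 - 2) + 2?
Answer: -12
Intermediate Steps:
u(K) = 9*K
l(E) = 6 (l(E) = 4 + 2 = 6)
r = 1 (r = 1² = 1)
F = -2 (F = (-8 + 6) + 0 = -2 + 0 = -2)
(r + j)*F = (1 + 5)*(-2) = 6*(-2) = -12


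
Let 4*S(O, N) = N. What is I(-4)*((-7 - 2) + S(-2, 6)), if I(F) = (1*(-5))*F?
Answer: -150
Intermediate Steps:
I(F) = -5*F
S(O, N) = N/4
I(-4)*((-7 - 2) + S(-2, 6)) = (-5*(-4))*((-7 - 2) + (¼)*6) = 20*(-9 + 3/2) = 20*(-15/2) = -150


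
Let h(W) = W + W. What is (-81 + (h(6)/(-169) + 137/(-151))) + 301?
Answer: 5589215/25519 ≈ 219.02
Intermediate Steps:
h(W) = 2*W
(-81 + (h(6)/(-169) + 137/(-151))) + 301 = (-81 + ((2*6)/(-169) + 137/(-151))) + 301 = (-81 + (12*(-1/169) + 137*(-1/151))) + 301 = (-81 + (-12/169 - 137/151)) + 301 = (-81 - 24965/25519) + 301 = -2092004/25519 + 301 = 5589215/25519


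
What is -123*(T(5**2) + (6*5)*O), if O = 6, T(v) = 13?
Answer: -23739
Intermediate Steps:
-123*(T(5**2) + (6*5)*O) = -123*(13 + (6*5)*6) = -123*(13 + 30*6) = -123*(13 + 180) = -123*193 = -23739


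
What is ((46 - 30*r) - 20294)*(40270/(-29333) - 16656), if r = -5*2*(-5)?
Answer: 10626305895064/29333 ≈ 3.6226e+8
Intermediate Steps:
r = 50 (r = -10*(-5) = 50)
((46 - 30*r) - 20294)*(40270/(-29333) - 16656) = ((46 - 30*50) - 20294)*(40270/(-29333) - 16656) = ((46 - 1500) - 20294)*(40270*(-1/29333) - 16656) = (-1454 - 20294)*(-40270/29333 - 16656) = -21748*(-488610718/29333) = 10626305895064/29333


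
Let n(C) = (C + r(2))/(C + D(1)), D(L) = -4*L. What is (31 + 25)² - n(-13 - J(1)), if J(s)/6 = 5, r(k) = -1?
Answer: 147348/47 ≈ 3135.1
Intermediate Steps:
J(s) = 30 (J(s) = 6*5 = 30)
n(C) = (-1 + C)/(-4 + C) (n(C) = (C - 1)/(C - 4*1) = (-1 + C)/(C - 4) = (-1 + C)/(-4 + C))
(31 + 25)² - n(-13 - J(1)) = (31 + 25)² - (-1 + (-13 - 1*30))/(-4 + (-13 - 1*30)) = 56² - (-1 + (-13 - 30))/(-4 + (-13 - 30)) = 3136 - (-1 - 43)/(-4 - 43) = 3136 - (-44)/(-47) = 3136 - (-1)*(-44)/47 = 3136 - 1*44/47 = 3136 - 44/47 = 147348/47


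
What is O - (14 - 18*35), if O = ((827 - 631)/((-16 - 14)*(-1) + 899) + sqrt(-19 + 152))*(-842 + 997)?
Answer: 602644/929 + 155*sqrt(133) ≈ 2436.3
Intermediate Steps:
O = 30380/929 + 155*sqrt(133) (O = (196/(-30*(-1) + 899) + sqrt(133))*155 = (196/(30 + 899) + sqrt(133))*155 = (196/929 + sqrt(133))*155 = 30380/929 + 155*sqrt(133) ≈ 1820.3)
O - (14 - 18*35) = (30380/929 + 155*sqrt(133)) - (14 - 18*35) = (30380/929 + 155*sqrt(133)) - (14 - 630) = (30380/929 + 155*sqrt(133)) - 1*(-616) = (30380/929 + 155*sqrt(133)) + 616 = 602644/929 + 155*sqrt(133)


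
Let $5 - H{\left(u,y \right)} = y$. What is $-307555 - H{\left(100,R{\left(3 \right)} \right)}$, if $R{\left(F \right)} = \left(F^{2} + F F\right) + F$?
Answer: $-307539$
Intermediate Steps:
$R{\left(F \right)} = F + 2 F^{2}$ ($R{\left(F \right)} = \left(F^{2} + F^{2}\right) + F = 2 F^{2} + F = F + 2 F^{2}$)
$H{\left(u,y \right)} = 5 - y$
$-307555 - H{\left(100,R{\left(3 \right)} \right)} = -307555 - \left(5 - 3 \left(1 + 2 \cdot 3\right)\right) = -307555 - \left(5 - 3 \left(1 + 6\right)\right) = -307555 - \left(5 - 3 \cdot 7\right) = -307555 - \left(5 - 21\right) = -307555 - -16 = -307555 + 16 = -307539$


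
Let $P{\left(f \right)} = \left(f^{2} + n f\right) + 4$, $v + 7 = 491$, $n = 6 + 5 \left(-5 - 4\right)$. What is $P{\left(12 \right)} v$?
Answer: $-154880$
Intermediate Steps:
$n = -39$ ($n = 6 + 5 \left(-9\right) = 6 - 45 = -39$)
$v = 484$ ($v = -7 + 491 = 484$)
$P{\left(f \right)} = 4 + f^{2} - 39 f$ ($P{\left(f \right)} = \left(f^{2} - 39 f\right) + 4 = 4 + f^{2} - 39 f$)
$P{\left(12 \right)} v = \left(4 + 12^{2} - 468\right) 484 = \left(4 + 144 - 468\right) 484 = \left(-320\right) 484 = -154880$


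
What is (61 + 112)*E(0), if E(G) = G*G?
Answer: 0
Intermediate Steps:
E(G) = G**2
(61 + 112)*E(0) = (61 + 112)*0**2 = 173*0 = 0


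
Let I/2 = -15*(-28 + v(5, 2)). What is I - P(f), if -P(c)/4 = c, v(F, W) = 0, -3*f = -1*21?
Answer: 868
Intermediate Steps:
f = 7 (f = -(-1)*21/3 = -⅓*(-21) = 7)
P(c) = -4*c
I = 840 (I = 2*(-15*(-28 + 0)) = 2*(-15*(-28)) = 2*420 = 840)
I - P(f) = 840 - (-4)*7 = 840 - 1*(-28) = 840 + 28 = 868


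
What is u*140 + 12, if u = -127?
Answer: -17768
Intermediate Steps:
u*140 + 12 = -127*140 + 12 = -17780 + 12 = -17768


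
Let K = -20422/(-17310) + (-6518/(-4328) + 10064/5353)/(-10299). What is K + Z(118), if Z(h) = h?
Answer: 41020104131417381/344187723197580 ≈ 119.18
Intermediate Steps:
K = 405952794102941/344187723197580 (K = -20422*(-1/17310) + (-6518*(-1/4328) + 10064*(1/5353))*(-1/10299) = 10211/8655 + (3259/2164 + 10064/5353)*(-1/10299) = 10211/8655 + (39223923/11583892)*(-1/10299) = 10211/8655 - 13074641/39767501236 = 405952794102941/344187723197580 ≈ 1.1795)
K + Z(118) = 405952794102941/344187723197580 + 118 = 41020104131417381/344187723197580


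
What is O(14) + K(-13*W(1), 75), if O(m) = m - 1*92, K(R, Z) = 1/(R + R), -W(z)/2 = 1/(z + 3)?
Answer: -1013/13 ≈ -77.923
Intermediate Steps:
W(z) = -2/(3 + z) (W(z) = -2/(z + 3) = -2/(3 + z))
K(R, Z) = 1/(2*R)
O(m) = -92 + m (O(m) = m - 92 = -92 + m)
O(14) + K(-13*W(1), 75) = (-92 + 14) + 1/(2*((-(-26)/(3 + 1)))) = -78 + 1/(2*((-(-26)/4))) = -78 + 1/(2*((-13*(-½)))) = -78 + 1/(2*(13/2)) = -78 + (½)*(2/13) = -78 + 1/13 = -1013/13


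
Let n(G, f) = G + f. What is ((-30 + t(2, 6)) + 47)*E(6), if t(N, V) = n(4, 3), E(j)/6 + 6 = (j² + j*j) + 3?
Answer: 9936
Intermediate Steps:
E(j) = -18 + 12*j² (E(j) = -36 + 6*((j² + j*j) + 3) = -36 + 6*((j² + j²) + 3) = -36 + 6*(2*j² + 3) = -36 + 6*(3 + 2*j²) = -36 + (18 + 12*j²) = -18 + 12*j²)
t(N, V) = 7 (t(N, V) = 4 + 3 = 7)
((-30 + t(2, 6)) + 47)*E(6) = ((-30 + 7) + 47)*(-18 + 12*6²) = (-23 + 47)*(-18 + 12*36) = 24*(-18 + 432) = 24*414 = 9936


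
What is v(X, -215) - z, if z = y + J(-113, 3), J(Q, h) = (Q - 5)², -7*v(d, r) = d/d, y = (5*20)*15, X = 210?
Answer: -107969/7 ≈ -15424.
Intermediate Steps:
y = 1500 (y = 100*15 = 1500)
v(d, r) = -⅐ (v(d, r) = -d/(7*d) = -⅐*1 = -⅐)
J(Q, h) = (-5 + Q)²
z = 15424 (z = 1500 + (-5 - 113)² = 1500 + (-118)² = 1500 + 13924 = 15424)
v(X, -215) - z = -⅐ - 1*15424 = -⅐ - 15424 = -107969/7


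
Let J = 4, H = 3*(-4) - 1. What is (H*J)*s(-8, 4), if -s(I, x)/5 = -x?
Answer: -1040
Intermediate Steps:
H = -13 (H = -12 - 1 = -13)
s(I, x) = 5*x (s(I, x) = -(-5)*x = 5*x)
(H*J)*s(-8, 4) = (-13*4)*(5*4) = -52*20 = -1040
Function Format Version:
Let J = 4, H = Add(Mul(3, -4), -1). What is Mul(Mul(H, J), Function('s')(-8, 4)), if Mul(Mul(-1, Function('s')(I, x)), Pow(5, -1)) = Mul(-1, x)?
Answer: -1040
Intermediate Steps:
H = -13 (H = Add(-12, -1) = -13)
Function('s')(I, x) = Mul(5, x) (Function('s')(I, x) = Mul(-5, Mul(-1, x)) = Mul(5, x))
Mul(Mul(H, J), Function('s')(-8, 4)) = Mul(Mul(-13, 4), Mul(5, 4)) = Mul(-52, 20) = -1040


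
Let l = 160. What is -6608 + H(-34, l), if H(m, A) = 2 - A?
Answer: -6766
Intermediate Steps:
-6608 + H(-34, l) = -6608 + (2 - 1*160) = -6608 + (2 - 160) = -6608 - 158 = -6766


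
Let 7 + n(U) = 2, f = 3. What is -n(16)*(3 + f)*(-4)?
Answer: -120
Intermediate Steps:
n(U) = -5 (n(U) = -7 + 2 = -5)
-n(16)*(3 + f)*(-4) = -(-5)*(3 + 3)*(-4) = -(-5)*6*(-4) = -(-5)*(-24) = -1*120 = -120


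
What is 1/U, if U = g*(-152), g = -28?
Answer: 1/4256 ≈ 0.00023496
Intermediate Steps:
U = 4256 (U = -28*(-152) = 4256)
1/U = 1/4256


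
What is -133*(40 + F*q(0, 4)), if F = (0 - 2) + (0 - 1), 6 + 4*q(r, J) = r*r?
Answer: -11837/2 ≈ -5918.5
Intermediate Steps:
q(r, J) = -3/2 + r²/4 (q(r, J) = -3/2 + (r*r)/4 = -3/2 + r²/4)
F = -3 (F = -2 - 1 = -3)
-133*(40 + F*q(0, 4)) = -133*(40 - 3*(-3/2 + (¼)*0²)) = -133*(40 - 3*(-3/2 + (¼)*0)) = -133*(40 - 3*(-3/2 + 0)) = -133*(40 - 3*(-3/2)) = -133*(40 + 9/2) = -133*89/2 = -11837/2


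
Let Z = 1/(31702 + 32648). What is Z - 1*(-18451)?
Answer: 1187321851/64350 ≈ 18451.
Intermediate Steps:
Z = 1/64350 ≈ 1.5540e-5
Z - 1*(-18451) = 1/64350 - 1*(-18451) = 1/64350 + 18451 = 1187321851/64350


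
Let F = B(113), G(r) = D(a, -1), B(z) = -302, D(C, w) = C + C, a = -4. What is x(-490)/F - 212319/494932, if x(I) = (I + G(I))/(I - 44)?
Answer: -2873894719/6651391148 ≈ -0.43207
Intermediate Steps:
D(C, w) = 2*C
G(r) = -8 (G(r) = 2*(-4) = -8)
x(I) = (-8 + I)/(-44 + I) (x(I) = (I - 8)/(I - 44) = (-8 + I)/(-44 + I))
F = -302
x(-490)/F - 212319/494932 = ((-8 - 490)/(-44 - 490))/(-302) - 212319/494932 = (-498/(-534))*(-1/302) - 212319*1/494932 = -1/534*(-498)*(-1/302) - 212319/494932 = (83/89)*(-1/302) - 212319/494932 = -83/26878 - 212319/494932 = -2873894719/6651391148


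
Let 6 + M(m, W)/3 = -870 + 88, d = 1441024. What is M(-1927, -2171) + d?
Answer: 1438660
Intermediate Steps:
M(m, W) = -2364 (M(m, W) = -18 + 3*(-870 + 88) = -18 + 3*(-782) = -18 - 2346 = -2364)
M(-1927, -2171) + d = -2364 + 1441024 = 1438660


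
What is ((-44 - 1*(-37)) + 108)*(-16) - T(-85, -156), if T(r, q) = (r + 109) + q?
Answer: -1484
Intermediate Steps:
T(r, q) = 109 + q + r (T(r, q) = (109 + r) + q = 109 + q + r)
((-44 - 1*(-37)) + 108)*(-16) - T(-85, -156) = ((-44 - 1*(-37)) + 108)*(-16) - (109 - 156 - 85) = ((-44 + 37) + 108)*(-16) - 1*(-132) = (-7 + 108)*(-16) + 132 = 101*(-16) + 132 = -1616 + 132 = -1484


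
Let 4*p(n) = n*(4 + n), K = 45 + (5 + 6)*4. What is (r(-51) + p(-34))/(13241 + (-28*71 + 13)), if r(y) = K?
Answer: 4/131 ≈ 0.030534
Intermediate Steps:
K = 89 (K = 45 + 11*4 = 45 + 44 = 89)
r(y) = 89
p(n) = n*(4 + n)/4 (p(n) = (n*(4 + n))/4 = n*(4 + n)/4)
(r(-51) + p(-34))/(13241 + (-28*71 + 13)) = (89 + (¼)*(-34)*(4 - 34))/(13241 + (-28*71 + 13)) = (89 + (¼)*(-34)*(-30))/(13241 + (-1988 + 13)) = (89 + 255)/(13241 - 1975) = 344/11266 = 344*(1/11266) = 4/131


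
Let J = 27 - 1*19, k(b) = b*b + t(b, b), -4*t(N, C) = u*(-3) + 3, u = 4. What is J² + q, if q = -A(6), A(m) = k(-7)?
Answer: 51/4 ≈ 12.750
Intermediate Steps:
t(N, C) = 9/4 (t(N, C) = -(4*(-3) + 3)/4 = -(-12 + 3)/4 = -¼*(-9) = 9/4)
k(b) = 9/4 + b² (k(b) = b*b + 9/4 = b² + 9/4 = 9/4 + b²)
J = 8 (J = 27 - 19 = 8)
A(m) = 205/4 (A(m) = 9/4 + (-7)² = 9/4 + 49 = 205/4)
q = -205/4 (q = -1*205/4 = -205/4 ≈ -51.250)
J² + q = 8² - 205/4 = 64 - 205/4 = 51/4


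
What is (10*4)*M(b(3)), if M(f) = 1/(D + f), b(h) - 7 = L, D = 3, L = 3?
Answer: 40/13 ≈ 3.0769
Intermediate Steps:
b(h) = 10 (b(h) = 7 + 3 = 10)
M(f) = 1/(3 + f)
(10*4)*M(b(3)) = (10*4)/(3 + 10) = 40/13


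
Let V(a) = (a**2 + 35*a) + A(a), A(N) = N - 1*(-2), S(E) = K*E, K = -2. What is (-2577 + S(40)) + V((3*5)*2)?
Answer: -675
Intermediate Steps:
S(E) = -2*E
A(N) = 2 + N (A(N) = N + 2 = 2 + N)
V(a) = 2 + a**2 + 36*a (V(a) = (a**2 + 35*a) + (2 + a) = 2 + a**2 + 36*a)
(-2577 + S(40)) + V((3*5)*2) = (-2577 - 2*40) + (2 + ((3*5)*2)**2 + 36*((3*5)*2)) = (-2577 - 80) + (2 + (15*2)**2 + 36*(15*2)) = -2657 + (2 + 30**2 + 36*30) = -2657 + (2 + 900 + 1080) = -2657 + 1982 = -675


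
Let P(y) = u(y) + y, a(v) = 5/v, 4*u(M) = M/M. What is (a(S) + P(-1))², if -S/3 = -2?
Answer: 1/144 ≈ 0.0069444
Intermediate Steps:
S = 6 (S = -3*(-2) = 6)
u(M) = ¼ (u(M) = (M/M)/4 = (¼)*1 = ¼)
P(y) = ¼ + y
(a(S) + P(-1))² = (5/6 + (¼ - 1))² = (5*(⅙) - ¾)² = (⅚ - ¾)² = (1/12)² = 1/144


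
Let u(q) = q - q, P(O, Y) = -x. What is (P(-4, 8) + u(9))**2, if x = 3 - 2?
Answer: 1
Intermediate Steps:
x = 1
P(O, Y) = -1 (P(O, Y) = -1*1 = -1)
u(q) = 0
(P(-4, 8) + u(9))**2 = (-1 + 0)**2 = (-1)**2 = 1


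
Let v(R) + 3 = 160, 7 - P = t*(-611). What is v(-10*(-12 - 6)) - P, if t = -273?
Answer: 166953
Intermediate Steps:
P = -166796 (P = 7 - (-273)*(-611) = 7 - 1*166803 = 7 - 166803 = -166796)
v(R) = 157 (v(R) = -3 + 160 = 157)
v(-10*(-12 - 6)) - P = 157 - 1*(-166796) = 157 + 166796 = 166953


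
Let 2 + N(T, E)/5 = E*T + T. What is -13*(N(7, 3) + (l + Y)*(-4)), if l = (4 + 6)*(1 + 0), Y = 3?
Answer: -1014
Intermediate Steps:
l = 10 (l = 10*1 = 10)
N(T, E) = -10 + 5*T + 5*E*T (N(T, E) = -10 + 5*(E*T + T) = -10 + 5*(T + E*T) = -10 + (5*T + 5*E*T) = -10 + 5*T + 5*E*T)
-13*(N(7, 3) + (l + Y)*(-4)) = -13*((-10 + 5*7 + 5*3*7) + (10 + 3)*(-4)) = -13*((-10 + 35 + 105) + 13*(-4)) = -13*(130 - 52) = -13*78 = -1014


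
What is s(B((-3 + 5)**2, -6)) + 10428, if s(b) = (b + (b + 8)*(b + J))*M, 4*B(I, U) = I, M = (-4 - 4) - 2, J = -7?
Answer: 10958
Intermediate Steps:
M = -10 (M = -8 - 2 = -10)
B(I, U) = I/4
s(b) = -10*b - 10*(-7 + b)*(8 + b) (s(b) = (b + (b + 8)*(b - 7))*(-10) = (b + (8 + b)*(-7 + b))*(-10) = (b + (-7 + b)*(8 + b))*(-10) = -10*b - 10*(-7 + b)*(8 + b))
s(B((-3 + 5)**2, -6)) + 10428 = (560 - 5*(-3 + 5)**2 - 10*(-3 + 5)**4/16) + 10428 = (560 - 5*2**2 - 10*1**2) + 10428 = (560 - 5*4 - 10*1**2) + 10428 = (560 - 20*1 - 10*1**2) + 10428 = (560 - 20 - 10*1) + 10428 = (560 - 20 - 10) + 10428 = 530 + 10428 = 10958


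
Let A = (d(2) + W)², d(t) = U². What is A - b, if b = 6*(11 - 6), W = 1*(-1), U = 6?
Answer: 1195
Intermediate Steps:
d(t) = 36 (d(t) = 6² = 36)
W = -1
A = 1225 (A = (36 - 1)² = 35² = 1225)
b = 30 (b = 6*5 = 30)
A - b = 1225 - 1*30 = 1225 - 30 = 1195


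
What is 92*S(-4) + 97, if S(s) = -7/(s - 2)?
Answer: 613/3 ≈ 204.33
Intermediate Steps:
S(s) = -7/(-2 + s)
92*S(-4) + 97 = 92*(-7/(-2 - 4)) + 97 = 92*(-7/(-6)) + 97 = 92*(-7*(-⅙)) + 97 = 92*(7/6) + 97 = 322/3 + 97 = 613/3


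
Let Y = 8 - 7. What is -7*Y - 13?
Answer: -20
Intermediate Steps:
Y = 1
-7*Y - 13 = -7*1 - 13 = -7 - 13 = -20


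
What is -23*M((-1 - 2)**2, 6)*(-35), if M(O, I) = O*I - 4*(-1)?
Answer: 46690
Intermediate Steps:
M(O, I) = 4 + I*O (M(O, I) = I*O + 4 = 4 + I*O)
-23*M((-1 - 2)**2, 6)*(-35) = -23*(4 + 6*(-1 - 2)**2)*(-35) = -23*(4 + 6*(-3)**2)*(-35) = -23*(4 + 6*9)*(-35) = -23*(4 + 54)*(-35) = -23*58*(-35) = -1334*(-35) = 46690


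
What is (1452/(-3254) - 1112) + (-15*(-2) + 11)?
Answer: -1743243/1627 ≈ -1071.4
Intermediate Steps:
(1452/(-3254) - 1112) + (-15*(-2) + 11) = (1452*(-1/3254) - 1112) + (30 + 11) = (-726/1627 - 1112) + 41 = -1809950/1627 + 41 = -1743243/1627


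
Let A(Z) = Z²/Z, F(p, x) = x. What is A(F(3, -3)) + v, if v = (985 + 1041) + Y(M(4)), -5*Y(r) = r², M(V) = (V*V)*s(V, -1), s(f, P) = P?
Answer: 9859/5 ≈ 1971.8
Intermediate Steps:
M(V) = -V² (M(V) = (V*V)*(-1) = V²*(-1) = -V²)
A(Z) = Z
Y(r) = -r²/5
v = 9874/5 (v = (985 + 1041) - (-1*4²)²/5 = 2026 - (-1*16)²/5 = 2026 - ⅕*(-16)² = 2026 - ⅕*256 = 2026 - 256/5 = 9874/5 ≈ 1974.8)
A(F(3, -3)) + v = -3 + 9874/5 = 9859/5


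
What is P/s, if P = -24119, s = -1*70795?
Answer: 24119/70795 ≈ 0.34069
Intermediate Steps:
s = -70795
P/s = -24119/(-70795) = -24119*(-1/70795) = 24119/70795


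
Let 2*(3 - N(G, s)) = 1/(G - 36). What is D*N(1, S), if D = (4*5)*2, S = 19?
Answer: 844/7 ≈ 120.57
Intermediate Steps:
N(G, s) = 3 - 1/(2*(-36 + G)) (N(G, s) = 3 - 1/(2*(G - 36)) = 3 - 1/(2*(-36 + G)))
D = 40 (D = 20*2 = 40)
D*N(1, S) = 40*((-217 + 6*1)/(2*(-36 + 1))) = 40*((½)*(-217 + 6)/(-35)) = 40*((½)*(-1/35)*(-211)) = 40*(211/70) = 844/7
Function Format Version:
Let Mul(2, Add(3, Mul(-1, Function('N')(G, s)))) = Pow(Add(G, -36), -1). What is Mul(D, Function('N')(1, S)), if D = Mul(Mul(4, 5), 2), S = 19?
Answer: Rational(844, 7) ≈ 120.57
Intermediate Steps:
Function('N')(G, s) = Add(3, Mul(Rational(-1, 2), Pow(Add(-36, G), -1))) (Function('N')(G, s) = Add(3, Mul(Rational(-1, 2), Pow(Add(G, -36), -1))) = Add(3, Mul(Rational(-1, 2), Pow(Add(-36, G), -1))))
D = 40 (D = Mul(20, 2) = 40)
Mul(D, Function('N')(1, S)) = Mul(40, Mul(Rational(1, 2), Pow(Add(-36, 1), -1), Add(-217, Mul(6, 1)))) = Mul(40, Mul(Rational(1, 2), Pow(-35, -1), Add(-217, 6))) = Mul(40, Mul(Rational(1, 2), Rational(-1, 35), -211)) = Mul(40, Rational(211, 70)) = Rational(844, 7)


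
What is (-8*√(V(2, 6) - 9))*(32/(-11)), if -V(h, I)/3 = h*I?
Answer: 768*I*√5/11 ≈ 156.12*I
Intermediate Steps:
V(h, I) = -3*I*h (V(h, I) = -3*h*I = -3*I*h)
(-8*√(V(2, 6) - 9))*(32/(-11)) = (-8*√(-3*6*2 - 9))*(32/(-11)) = (-8*√(-36 - 9))*(32*(-1/11)) = -24*I*√5*(-32/11) = 768*I*√5/11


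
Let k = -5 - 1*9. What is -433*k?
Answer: 6062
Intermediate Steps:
k = -14 (k = -5 - 9 = -14)
-433*k = -433*(-14) = 6062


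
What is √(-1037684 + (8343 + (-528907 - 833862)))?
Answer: 3*I*√265790 ≈ 1546.6*I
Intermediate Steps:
√(-1037684 + (8343 + (-528907 - 833862))) = √(-1037684 + (8343 - 1362769)) = √(-1037684 - 1354426) = √(-2392110) = 3*I*√265790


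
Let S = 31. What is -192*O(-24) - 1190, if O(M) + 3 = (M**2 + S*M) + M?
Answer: 36250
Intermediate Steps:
O(M) = -3 + M**2 + 32*M (O(M) = -3 + ((M**2 + 31*M) + M) = -3 + (M**2 + 32*M) = -3 + M**2 + 32*M)
-192*O(-24) - 1190 = -192*(-3 + (-24)**2 + 32*(-24)) - 1190 = -192*(-3 + 576 - 768) - 1190 = -192*(-195) - 1190 = 37440 - 1190 = 36250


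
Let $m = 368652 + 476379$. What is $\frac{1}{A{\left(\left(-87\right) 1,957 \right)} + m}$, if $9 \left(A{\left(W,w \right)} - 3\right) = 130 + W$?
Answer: $\frac{9}{7605349} \approx 1.1834 \cdot 10^{-6}$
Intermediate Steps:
$m = 845031$
$A{\left(W,w \right)} = \frac{157}{9} + \frac{W}{9}$ ($A{\left(W,w \right)} = 3 + \frac{130 + W}{9} = 3 + \left(\frac{130}{9} + \frac{W}{9}\right) = \frac{157}{9} + \frac{W}{9}$)
$\frac{1}{A{\left(\left(-87\right) 1,957 \right)} + m} = \frac{1}{\left(\frac{157}{9} + \frac{\left(-87\right) 1}{9}\right) + 845031} = \frac{1}{\left(\frac{157}{9} + \frac{1}{9} \left(-87\right)\right) + 845031} = \frac{1}{\left(\frac{157}{9} - \frac{29}{3}\right) + 845031} = \frac{1}{\frac{70}{9} + 845031} = \frac{1}{\frac{7605349}{9}} = \frac{9}{7605349}$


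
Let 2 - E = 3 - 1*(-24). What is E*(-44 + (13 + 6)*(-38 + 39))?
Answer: 625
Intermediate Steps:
E = -25 (E = 2 - (3 - 1*(-24)) = 2 - (3 + 24) = 2 - 1*27 = 2 - 27 = -25)
E*(-44 + (13 + 6)*(-38 + 39)) = -25*(-44 + (13 + 6)*(-38 + 39)) = -25*(-44 + 19*1) = -25*(-44 + 19) = -25*(-25) = 625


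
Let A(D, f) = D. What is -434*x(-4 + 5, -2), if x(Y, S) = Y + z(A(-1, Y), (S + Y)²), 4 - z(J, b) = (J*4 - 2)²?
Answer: 13454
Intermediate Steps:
z(J, b) = 4 - (-2 + 4*J)² (z(J, b) = 4 - (J*4 - 2)² = 4 - (4*J - 2)² = 4 - (-2 + 4*J)²)
x(Y, S) = -32 + Y (x(Y, S) = Y + 16*(-1)*(1 - 1*(-1)) = Y + 16*(-1)*(1 + 1) = Y + 16*(-1)*2 = Y - 32 = -32 + Y)
-434*x(-4 + 5, -2) = -434*(-32 + (-4 + 5)) = -434*(-32 + 1) = -434*(-31) = 13454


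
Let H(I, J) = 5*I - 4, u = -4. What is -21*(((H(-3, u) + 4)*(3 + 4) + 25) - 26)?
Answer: 2226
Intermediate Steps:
H(I, J) = -4 + 5*I
-21*(((H(-3, u) + 4)*(3 + 4) + 25) - 26) = -21*((((-4 + 5*(-3)) + 4)*(3 + 4) + 25) - 26) = -21*((((-4 - 15) + 4)*7 + 25) - 26) = -21*(((-19 + 4)*7 + 25) - 26) = -21*((-15*7 + 25) - 26) = -21*((-105 + 25) - 26) = -21*(-80 - 26) = -21*(-106) = 2226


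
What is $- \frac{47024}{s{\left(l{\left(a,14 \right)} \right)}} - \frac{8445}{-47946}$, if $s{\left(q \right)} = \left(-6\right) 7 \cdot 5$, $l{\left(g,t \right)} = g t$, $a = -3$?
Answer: $\frac{376064359}{1678110} \approx 224.1$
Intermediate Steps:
$s{\left(q \right)} = -210$ ($s{\left(q \right)} = \left(-42\right) 5 = -210$)
$- \frac{47024}{s{\left(l{\left(a,14 \right)} \right)}} - \frac{8445}{-47946} = - \frac{47024}{-210} - \frac{8445}{-47946} = \left(-47024\right) \left(- \frac{1}{210}\right) - - \frac{2815}{15982} = \frac{23512}{105} + \frac{2815}{15982} = \frac{376064359}{1678110}$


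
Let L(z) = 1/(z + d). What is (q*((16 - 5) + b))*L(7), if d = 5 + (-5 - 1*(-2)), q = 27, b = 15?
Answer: 78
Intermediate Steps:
d = 2 (d = 5 + (-5 + 2) = 5 - 3 = 2)
L(z) = 1/(2 + z) (L(z) = 1/(z + 2) = 1/(2 + z))
(q*((16 - 5) + b))*L(7) = (27*((16 - 5) + 15))/(2 + 7) = (27*(11 + 15))/9 = (27*26)*(⅑) = 702*(⅑) = 78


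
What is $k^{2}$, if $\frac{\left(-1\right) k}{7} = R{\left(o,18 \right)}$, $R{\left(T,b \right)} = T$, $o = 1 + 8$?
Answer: $3969$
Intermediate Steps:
$o = 9$
$k = -63$ ($k = \left(-7\right) 9 = -63$)
$k^{2} = \left(-63\right)^{2} = 3969$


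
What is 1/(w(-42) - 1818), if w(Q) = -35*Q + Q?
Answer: -1/390 ≈ -0.0025641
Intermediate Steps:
w(Q) = -34*Q
1/(w(-42) - 1818) = 1/(-34*(-42) - 1818) = 1/(1428 - 1818) = 1/(-390) = -1/390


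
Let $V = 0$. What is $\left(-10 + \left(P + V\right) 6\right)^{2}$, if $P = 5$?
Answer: $400$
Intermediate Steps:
$\left(-10 + \left(P + V\right) 6\right)^{2} = \left(-10 + \left(5 + 0\right) 6\right)^{2} = \left(-10 + 5 \cdot 6\right)^{2} = \left(-10 + 30\right)^{2} = 20^{2} = 400$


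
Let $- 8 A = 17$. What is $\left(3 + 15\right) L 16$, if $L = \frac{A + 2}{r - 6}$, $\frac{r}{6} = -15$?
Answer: $\frac{3}{8} \approx 0.375$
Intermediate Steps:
$r = -90$ ($r = 6 \left(-15\right) = -90$)
$A = - \frac{17}{8}$ ($A = \left(- \frac{1}{8}\right) 17 = - \frac{17}{8} \approx -2.125$)
$L = \frac{1}{768}$ ($L = \frac{- \frac{17}{8} + 2}{-90 - 6} = - \frac{1}{8 \left(-96\right)} = \left(- \frac{1}{8}\right) \left(- \frac{1}{96}\right) = \frac{1}{768} \approx 0.0013021$)
$\left(3 + 15\right) L 16 = \left(3 + 15\right) \frac{1}{768} \cdot 16 = 18 \cdot \frac{1}{768} \cdot 16 = \frac{3}{128} \cdot 16 = \frac{3}{8}$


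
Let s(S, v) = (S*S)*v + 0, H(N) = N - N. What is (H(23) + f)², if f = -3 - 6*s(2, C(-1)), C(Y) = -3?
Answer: 4761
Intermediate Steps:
H(N) = 0
s(S, v) = v*S² (s(S, v) = S²*v + 0 = v*S² + 0 = v*S²)
f = 69 (f = -3 - (-18)*2² = -3 - (-18)*4 = -3 - 6*(-12) = -3 + 72 = 69)
(H(23) + f)² = (0 + 69)² = 69² = 4761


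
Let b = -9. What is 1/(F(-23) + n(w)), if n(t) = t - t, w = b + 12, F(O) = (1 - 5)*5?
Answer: -1/20 ≈ -0.050000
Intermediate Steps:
F(O) = -20 (F(O) = -4*5 = -20)
w = 3 (w = -9 + 12 = 3)
n(t) = 0
1/(F(-23) + n(w)) = 1/(-20 + 0) = 1/(-20) = -1/20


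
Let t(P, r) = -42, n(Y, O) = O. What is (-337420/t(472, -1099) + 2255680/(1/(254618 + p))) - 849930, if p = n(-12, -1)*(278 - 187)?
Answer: 12056743050740/21 ≈ 5.7413e+11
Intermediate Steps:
p = -91 (p = -(278 - 187) = -1*91 = -91)
(-337420/t(472, -1099) + 2255680/(1/(254618 + p))) - 849930 = (-337420/(-42) + 2255680/(1/(254618 - 91))) - 849930 = (-337420*(-1/42) + 2255680/(1/254527)) - 849930 = (168710/21 + 2255680/(1/254527)) - 849930 = (168710/21 + 2255680*254527) - 849930 = (168710/21 + 574131463360) - 849930 = 12056760899270/21 - 849930 = 12056743050740/21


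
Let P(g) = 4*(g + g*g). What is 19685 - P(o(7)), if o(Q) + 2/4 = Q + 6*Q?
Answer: 10082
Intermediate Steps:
o(Q) = -1/2 + 7*Q (o(Q) = -1/2 + (Q + 6*Q) = -1/2 + 7*Q)
P(g) = 4*g + 4*g**2 (P(g) = 4*(g + g**2) = 4*g + 4*g**2)
19685 - P(o(7)) = 19685 - 4*(-1/2 + 7*7)*(1 + (-1/2 + 7*7)) = 19685 - 4*(-1/2 + 49)*(1 + (-1/2 + 49)) = 19685 - 4*97*(1 + 97/2)/2 = 19685 - 4*97*99/(2*2) = 19685 - 1*9603 = 19685 - 9603 = 10082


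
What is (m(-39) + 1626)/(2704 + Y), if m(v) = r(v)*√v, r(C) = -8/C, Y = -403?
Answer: 542/767 + 8*I*√39/89739 ≈ 0.70665 + 0.00055673*I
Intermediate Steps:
m(v) = -8/√v (m(v) = (-8/v)*√v = -8/√v)
(m(-39) + 1626)/(2704 + Y) = (-(-8)*I*√39/39 + 1626)/(2704 - 403) = (-(-8)*I*√39/39 + 1626)/2301 = (8*I*√39/39 + 1626)*(1/2301) = (1626 + 8*I*√39/39)*(1/2301) = 542/767 + 8*I*√39/89739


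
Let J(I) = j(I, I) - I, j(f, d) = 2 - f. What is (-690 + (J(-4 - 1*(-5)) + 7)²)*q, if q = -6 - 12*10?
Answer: 80766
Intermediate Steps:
J(I) = 2 - 2*I (J(I) = (2 - I) - I = 2 - 2*I)
q = -126 (q = -6 - 120 = -126)
(-690 + (J(-4 - 1*(-5)) + 7)²)*q = (-690 + ((2 - 2*(-4 - 1*(-5))) + 7)²)*(-126) = (-690 + ((2 - 2*(-4 + 5)) + 7)²)*(-126) = (-690 + ((2 - 2*1) + 7)²)*(-126) = (-690 + ((2 - 2) + 7)²)*(-126) = (-690 + (0 + 7)²)*(-126) = (-690 + 7²)*(-126) = (-690 + 49)*(-126) = -641*(-126) = 80766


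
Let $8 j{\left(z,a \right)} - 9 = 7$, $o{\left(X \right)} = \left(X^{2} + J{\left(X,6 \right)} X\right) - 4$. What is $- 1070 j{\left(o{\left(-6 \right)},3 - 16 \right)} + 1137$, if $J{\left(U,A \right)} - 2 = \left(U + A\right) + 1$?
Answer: $-1003$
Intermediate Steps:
$J{\left(U,A \right)} = 3 + A + U$ ($J{\left(U,A \right)} = 2 + \left(\left(U + A\right) + 1\right) = 2 + \left(\left(A + U\right) + 1\right) = 2 + \left(1 + A + U\right) = 3 + A + U$)
$o{\left(X \right)} = -4 + X^{2} + X \left(9 + X\right)$ ($o{\left(X \right)} = \left(X^{2} + \left(3 + 6 + X\right) X\right) - 4 = \left(X^{2} + \left(9 + X\right) X\right) - 4 = \left(X^{2} + X \left(9 + X\right)\right) - 4 = -4 + X^{2} + X \left(9 + X\right)$)
$j{\left(z,a \right)} = 2$ ($j{\left(z,a \right)} = \frac{9}{8} + \frac{1}{8} \cdot 7 = \frac{9}{8} + \frac{7}{8} = 2$)
$- 1070 j{\left(o{\left(-6 \right)},3 - 16 \right)} + 1137 = \left(-1070\right) 2 + 1137 = -2140 + 1137 = -1003$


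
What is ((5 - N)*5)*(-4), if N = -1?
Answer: -120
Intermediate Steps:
((5 - N)*5)*(-4) = ((5 - 1*(-1))*5)*(-4) = ((5 + 1)*5)*(-4) = (6*5)*(-4) = 30*(-4) = -120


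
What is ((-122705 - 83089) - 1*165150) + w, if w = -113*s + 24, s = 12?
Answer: -372276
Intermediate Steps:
w = -1332 (w = -113*12 + 24 = -1356 + 24 = -1332)
((-122705 - 83089) - 1*165150) + w = ((-122705 - 83089) - 1*165150) - 1332 = (-205794 - 165150) - 1332 = -370944 - 1332 = -372276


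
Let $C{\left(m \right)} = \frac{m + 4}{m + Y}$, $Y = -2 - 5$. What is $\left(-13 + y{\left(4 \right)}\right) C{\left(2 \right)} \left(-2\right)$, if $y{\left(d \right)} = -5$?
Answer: $- \frac{216}{5} \approx -43.2$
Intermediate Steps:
$Y = -7$
$C{\left(m \right)} = \frac{4 + m}{-7 + m}$ ($C{\left(m \right)} = \frac{m + 4}{m - 7} = \frac{4 + m}{-7 + m}$)
$\left(-13 + y{\left(4 \right)}\right) C{\left(2 \right)} \left(-2\right) = \left(-13 - 5\right) \frac{4 + 2}{-7 + 2} \left(-2\right) = - 18 \frac{1}{-5} \cdot 6 \left(-2\right) = - 18 \left(- \frac{1}{5}\right) 6 \left(-2\right) = - 18 \left(\left(- \frac{6}{5}\right) \left(-2\right)\right) = \left(-18\right) \frac{12}{5} = - \frac{216}{5}$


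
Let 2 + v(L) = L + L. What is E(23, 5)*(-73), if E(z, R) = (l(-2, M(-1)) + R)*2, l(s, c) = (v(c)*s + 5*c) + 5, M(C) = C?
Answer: -1898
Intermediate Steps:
v(L) = -2 + 2*L (v(L) = -2 + (L + L) = -2 + 2*L)
l(s, c) = 5 + 5*c + s*(-2 + 2*c) (l(s, c) = ((-2 + 2*c)*s + 5*c) + 5 = (s*(-2 + 2*c) + 5*c) + 5 = (5*c + s*(-2 + 2*c)) + 5 = 5 + 5*c + s*(-2 + 2*c))
E(z, R) = 16 + 2*R (E(z, R) = ((5 + 5*(-1) + 2*(-2)*(-1 - 1)) + R)*2 = ((5 - 5 + 2*(-2)*(-2)) + R)*2 = ((5 - 5 + 8) + R)*2 = (8 + R)*2 = 16 + 2*R)
E(23, 5)*(-73) = (16 + 2*5)*(-73) = (16 + 10)*(-73) = 26*(-73) = -1898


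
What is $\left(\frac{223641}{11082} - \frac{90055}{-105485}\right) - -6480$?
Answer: $\frac{506640671333}{77932318} \approx 6501.0$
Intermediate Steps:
$\left(\frac{223641}{11082} - \frac{90055}{-105485}\right) - -6480 = \left(223641 \cdot \frac{1}{11082} - - \frac{18011}{21097}\right) + 6480 = \left(\frac{74547}{3694} + \frac{18011}{21097}\right) + 6480 = \frac{1639250693}{77932318} + 6480 = \frac{506640671333}{77932318}$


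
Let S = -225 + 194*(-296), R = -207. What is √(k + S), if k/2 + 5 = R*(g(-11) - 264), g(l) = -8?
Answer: √54949 ≈ 234.41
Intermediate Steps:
S = -57649 (S = -225 - 57424 = -57649)
k = 112598 (k = -10 + 2*(-207*(-8 - 264)) = -10 + 2*(-207*(-272)) = -10 + 2*56304 = -10 + 112608 = 112598)
√(k + S) = √(112598 - 57649) = √54949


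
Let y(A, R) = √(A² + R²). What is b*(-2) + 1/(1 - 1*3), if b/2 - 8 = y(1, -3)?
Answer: -65/2 - 4*√10 ≈ -45.149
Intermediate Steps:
b = 16 + 2*√10 (b = 16 + 2*√(1² + (-3)²) = 16 + 2*√(1 + 9) = 16 + 2*√10 ≈ 22.325)
b*(-2) + 1/(1 - 1*3) = (16 + 2*√10)*(-2) + 1/(1 - 1*3) = (-32 - 4*√10) + 1/(1 - 3) = (-32 - 4*√10) + 1/(-2) = (-32 - 4*√10) - ½ = -65/2 - 4*√10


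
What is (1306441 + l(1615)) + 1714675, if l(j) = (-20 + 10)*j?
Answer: 3004966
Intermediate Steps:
l(j) = -10*j
(1306441 + l(1615)) + 1714675 = (1306441 - 10*1615) + 1714675 = (1306441 - 16150) + 1714675 = 1290291 + 1714675 = 3004966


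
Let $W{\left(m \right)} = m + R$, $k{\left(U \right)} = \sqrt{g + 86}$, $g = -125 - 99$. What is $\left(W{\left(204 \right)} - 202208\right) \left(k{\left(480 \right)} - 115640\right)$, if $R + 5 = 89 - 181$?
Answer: $23370959640 - 202101 i \sqrt{138} \approx 2.3371 \cdot 10^{10} - 2.3741 \cdot 10^{6} i$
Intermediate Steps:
$g = -224$
$R = -97$ ($R = -5 + \left(89 - 181\right) = -5 - 92 = -97$)
$k{\left(U \right)} = i \sqrt{138}$ ($k{\left(U \right)} = \sqrt{-224 + 86} = \sqrt{-138} = i \sqrt{138}$)
$W{\left(m \right)} = -97 + m$ ($W{\left(m \right)} = m - 97 = -97 + m$)
$\left(W{\left(204 \right)} - 202208\right) \left(k{\left(480 \right)} - 115640\right) = \left(\left(-97 + 204\right) - 202208\right) \left(i \sqrt{138} - 115640\right) = \left(107 - 202208\right) \left(-115640 + i \sqrt{138}\right) = - 202101 \left(-115640 + i \sqrt{138}\right) = 23370959640 - 202101 i \sqrt{138}$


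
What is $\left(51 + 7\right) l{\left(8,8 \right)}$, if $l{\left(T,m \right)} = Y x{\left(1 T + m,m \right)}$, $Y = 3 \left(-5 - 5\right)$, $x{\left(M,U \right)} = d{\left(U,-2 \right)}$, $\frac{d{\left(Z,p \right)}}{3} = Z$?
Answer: $-41760$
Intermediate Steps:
$d{\left(Z,p \right)} = 3 Z$
$x{\left(M,U \right)} = 3 U$
$Y = -30$ ($Y = 3 \left(-10\right) = -30$)
$l{\left(T,m \right)} = - 90 m$ ($l{\left(T,m \right)} = - 30 \cdot 3 m = - 90 m$)
$\left(51 + 7\right) l{\left(8,8 \right)} = \left(51 + 7\right) \left(\left(-90\right) 8\right) = 58 \left(-720\right) = -41760$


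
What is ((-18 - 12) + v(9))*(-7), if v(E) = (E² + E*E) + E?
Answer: -987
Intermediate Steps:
v(E) = E + 2*E² (v(E) = (E² + E²) + E = 2*E² + E = E + 2*E²)
((-18 - 12) + v(9))*(-7) = ((-18 - 12) + 9*(1 + 2*9))*(-7) = (-30 + 9*(1 + 18))*(-7) = (-30 + 9*19)*(-7) = (-30 + 171)*(-7) = 141*(-7) = -987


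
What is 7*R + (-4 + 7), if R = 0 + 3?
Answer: 24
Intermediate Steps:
R = 3
7*R + (-4 + 7) = 7*3 + (-4 + 7) = 21 + 3 = 24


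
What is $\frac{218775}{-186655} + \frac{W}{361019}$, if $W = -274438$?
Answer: $- \frac{26041431323}{13477200289} \approx -1.9323$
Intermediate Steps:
$\frac{218775}{-186655} + \frac{W}{361019} = \frac{218775}{-186655} - \frac{274438}{361019} = 218775 \left(- \frac{1}{186655}\right) - \frac{274438}{361019} = - \frac{43755}{37331} - \frac{274438}{361019} = - \frac{26041431323}{13477200289}$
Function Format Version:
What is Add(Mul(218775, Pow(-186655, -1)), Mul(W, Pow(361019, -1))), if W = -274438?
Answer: Rational(-26041431323, 13477200289) ≈ -1.9323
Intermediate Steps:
Add(Mul(218775, Pow(-186655, -1)), Mul(W, Pow(361019, -1))) = Add(Mul(218775, Pow(-186655, -1)), Mul(-274438, Pow(361019, -1))) = Add(Mul(218775, Rational(-1, 186655)), Mul(-274438, Rational(1, 361019))) = Add(Rational(-43755, 37331), Rational(-274438, 361019)) = Rational(-26041431323, 13477200289)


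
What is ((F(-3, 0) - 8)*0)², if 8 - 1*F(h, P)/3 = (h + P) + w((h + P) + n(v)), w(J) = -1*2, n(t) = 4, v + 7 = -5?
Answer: 0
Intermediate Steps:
v = -12 (v = -7 - 5 = -12)
w(J) = -2
F(h, P) = 30 - 3*P - 3*h (F(h, P) = 24 - 3*((h + P) - 2) = 24 - 3*((P + h) - 2) = 24 - 3*(-2 + P + h) = 24 + (6 - 3*P - 3*h) = 30 - 3*P - 3*h)
((F(-3, 0) - 8)*0)² = (((30 - 3*0 - 3*(-3)) - 8)*0)² = (((30 + 0 + 9) - 8)*0)² = ((39 - 8)*0)² = (31*0)² = 0² = 0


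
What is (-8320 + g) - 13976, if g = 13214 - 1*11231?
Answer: -20313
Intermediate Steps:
g = 1983 (g = 13214 - 11231 = 1983)
(-8320 + g) - 13976 = (-8320 + 1983) - 13976 = -6337 - 13976 = -20313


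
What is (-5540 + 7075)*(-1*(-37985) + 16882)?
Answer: 84220845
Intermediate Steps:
(-5540 + 7075)*(-1*(-37985) + 16882) = 1535*(37985 + 16882) = 1535*54867 = 84220845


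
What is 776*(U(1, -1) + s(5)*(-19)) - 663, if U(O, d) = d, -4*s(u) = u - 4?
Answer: 2247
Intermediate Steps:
s(u) = 1 - u/4 (s(u) = -(u - 4)/4 = -(-4 + u)/4 = 1 - u/4)
776*(U(1, -1) + s(5)*(-19)) - 663 = 776*(-1 + (1 - 1/4*5)*(-19)) - 663 = 776*(-1 + (1 - 5/4)*(-19)) - 663 = 776*(-1 - 1/4*(-19)) - 663 = 776*(-1 + 19/4) - 663 = 776*(15/4) - 663 = 2910 - 663 = 2247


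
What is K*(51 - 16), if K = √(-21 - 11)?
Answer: 140*I*√2 ≈ 197.99*I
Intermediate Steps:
K = 4*I*√2 (K = √(-32) = 4*I*√2 ≈ 5.6569*I)
K*(51 - 16) = (4*I*√2)*(51 - 16) = (4*I*√2)*35 = 140*I*√2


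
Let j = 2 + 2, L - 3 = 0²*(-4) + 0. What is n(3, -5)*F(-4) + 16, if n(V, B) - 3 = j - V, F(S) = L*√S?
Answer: 16 + 24*I ≈ 16.0 + 24.0*I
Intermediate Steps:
L = 3 (L = 3 + (0²*(-4) + 0) = 3 + (0*(-4) + 0) = 3 + (0 + 0) = 3 + 0 = 3)
j = 4
F(S) = 3*√S
n(V, B) = 7 - V (n(V, B) = 3 + (4 - V) = 7 - V)
n(3, -5)*F(-4) + 16 = (7 - 1*3)*(3*√(-4)) + 16 = (7 - 3)*(3*(2*I)) + 16 = 4*(6*I) + 16 = 24*I + 16 = 16 + 24*I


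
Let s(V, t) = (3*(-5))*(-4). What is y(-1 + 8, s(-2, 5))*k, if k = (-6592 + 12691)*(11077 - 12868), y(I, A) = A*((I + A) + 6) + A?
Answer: -48499491960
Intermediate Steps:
s(V, t) = 60 (s(V, t) = -15*(-4) = 60)
y(I, A) = A + A*(6 + A + I) (y(I, A) = A*((A + I) + 6) + A = A*(6 + A + I) + A = A + A*(6 + A + I))
k = -10923309 (k = 6099*(-1791) = -10923309)
y(-1 + 8, s(-2, 5))*k = (60*(7 + 60 + (-1 + 8)))*(-10923309) = (60*(7 + 60 + 7))*(-10923309) = (60*74)*(-10923309) = 4440*(-10923309) = -48499491960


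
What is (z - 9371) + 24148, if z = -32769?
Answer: -17992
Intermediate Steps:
(z - 9371) + 24148 = (-32769 - 9371) + 24148 = -42140 + 24148 = -17992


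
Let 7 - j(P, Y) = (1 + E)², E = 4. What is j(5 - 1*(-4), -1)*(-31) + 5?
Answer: 563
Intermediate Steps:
j(P, Y) = -18 (j(P, Y) = 7 - (1 + 4)² = 7 - 1*5² = 7 - 1*25 = 7 - 25 = -18)
j(5 - 1*(-4), -1)*(-31) + 5 = -18*(-31) + 5 = 558 + 5 = 563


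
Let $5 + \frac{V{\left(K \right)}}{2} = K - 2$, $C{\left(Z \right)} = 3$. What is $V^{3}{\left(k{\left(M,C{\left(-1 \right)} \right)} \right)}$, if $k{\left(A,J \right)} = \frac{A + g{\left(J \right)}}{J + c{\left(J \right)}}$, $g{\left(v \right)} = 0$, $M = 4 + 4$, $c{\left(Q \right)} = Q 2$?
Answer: $- \frac{1331000}{729} \approx -1825.8$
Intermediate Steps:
$c{\left(Q \right)} = 2 Q$
$M = 8$
$k{\left(A,J \right)} = \frac{A}{3 J}$ ($k{\left(A,J \right)} = \frac{A + 0}{J + 2 J} = \frac{A}{3 J}$)
$V{\left(K \right)} = -14 + 2 K$ ($V{\left(K \right)} = -10 + 2 \left(K - 2\right) = -10 + 2 \left(-2 + K\right) = -10 + \left(-4 + 2 K\right) = -14 + 2 K$)
$V^{3}{\left(k{\left(M,C{\left(-1 \right)} \right)} \right)} = \left(-14 + 2 \cdot \frac{1}{3} \cdot 8 \cdot \frac{1}{3}\right)^{3} = \left(-14 + 2 \cdot \frac{8}{9}\right)^{3} = \left(-14 + \frac{16}{9}\right)^{3} = \left(- \frac{110}{9}\right)^{3} = - \frac{1331000}{729}$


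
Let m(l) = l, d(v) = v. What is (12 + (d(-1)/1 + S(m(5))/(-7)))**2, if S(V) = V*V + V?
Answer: 2209/49 ≈ 45.082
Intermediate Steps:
S(V) = V + V**2 (S(V) = V**2 + V = V + V**2)
(12 + (d(-1)/1 + S(m(5))/(-7)))**2 = (12 + (-1/1 + (5*(1 + 5))/(-7)))**2 = (12 + (-1*1 + (5*6)*(-1/7)))**2 = (12 + (-1 + 30*(-1/7)))**2 = (12 + (-1 - 30/7))**2 = (12 - 37/7)**2 = (47/7)**2 = 2209/49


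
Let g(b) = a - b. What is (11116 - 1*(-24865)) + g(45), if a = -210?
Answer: 35726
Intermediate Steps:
g(b) = -210 - b
(11116 - 1*(-24865)) + g(45) = (11116 - 1*(-24865)) + (-210 - 1*45) = (11116 + 24865) + (-210 - 45) = 35981 - 255 = 35726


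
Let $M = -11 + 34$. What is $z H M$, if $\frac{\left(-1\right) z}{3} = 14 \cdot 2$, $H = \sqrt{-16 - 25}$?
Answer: $- 1932 i \sqrt{41} \approx - 12371.0 i$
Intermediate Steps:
$H = i \sqrt{41}$ ($H = \sqrt{-41} = i \sqrt{41} \approx 6.4031 i$)
$z = -84$ ($z = - 3 \cdot 14 \cdot 2 = \left(-3\right) 28 = -84$)
$M = 23$
$z H M = - 84 i \sqrt{41} \cdot 23 = - 1932 i \sqrt{41}$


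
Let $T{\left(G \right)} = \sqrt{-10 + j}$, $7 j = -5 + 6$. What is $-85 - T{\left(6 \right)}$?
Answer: $-85 - \frac{i \sqrt{483}}{7} \approx -85.0 - 3.1396 i$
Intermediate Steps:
$j = \frac{1}{7}$ ($j = \frac{-5 + 6}{7} = \frac{1}{7} \cdot 1 = \frac{1}{7} \approx 0.14286$)
$T{\left(G \right)} = \frac{i \sqrt{483}}{7}$ ($T{\left(G \right)} = \sqrt{-10 + \frac{1}{7}} = \sqrt{- \frac{69}{7}} = \frac{i \sqrt{483}}{7}$)
$-85 - T{\left(6 \right)} = -85 - \frac{i \sqrt{483}}{7}$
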